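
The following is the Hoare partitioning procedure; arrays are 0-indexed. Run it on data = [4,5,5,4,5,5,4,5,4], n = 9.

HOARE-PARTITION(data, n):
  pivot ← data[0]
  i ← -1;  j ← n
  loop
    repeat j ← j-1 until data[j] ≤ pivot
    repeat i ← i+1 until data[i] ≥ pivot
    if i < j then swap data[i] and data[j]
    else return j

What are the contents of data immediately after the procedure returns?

pivot=4
j stops at 8 (4), i stops at 0 (4); swap ⇒ [4,5,5,4,5,5,4,5,4]
j stops at 6 (4), i stops at 1 (5); swap ⇒ [4,4,5,4,5,5,5,5,4]
j stops at 3 (4), i stops at 2 (5); swap ⇒ [4,4,4,5,5,5,5,5,4]
j stops at 2, i stops at 3; i≥j ⇒ return 2. data=[4,4,4,5,5,5,5,5,4]

[4,4,4,5,5,5,5,5,4]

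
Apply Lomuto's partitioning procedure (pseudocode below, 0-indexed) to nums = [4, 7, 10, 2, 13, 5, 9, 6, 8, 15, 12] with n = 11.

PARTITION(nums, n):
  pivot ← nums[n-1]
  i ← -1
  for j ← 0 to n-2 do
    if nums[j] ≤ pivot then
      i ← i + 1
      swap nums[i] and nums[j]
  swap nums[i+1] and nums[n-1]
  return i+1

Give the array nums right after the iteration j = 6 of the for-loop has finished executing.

[4, 7, 10, 2, 5, 9, 13, 6, 8, 15, 12]

pivot=12, i=-1
j=0: 4≤12, i=0, swap(0,0) ⇒ [4, 7, 10, 2, 13, 5, 9, 6, 8, 15, 12]
j=1: 7≤12, i=1, swap(1,1) ⇒ [4, 7, 10, 2, 13, 5, 9, 6, 8, 15, 12]
j=2: 10≤12, i=2, swap(2,2) ⇒ [4, 7, 10, 2, 13, 5, 9, 6, 8, 15, 12]
j=3: 2≤12, i=3, swap(3,3) ⇒ [4, 7, 10, 2, 13, 5, 9, 6, 8, 15, 12]
j=4: 13>12, skip
j=5: 5≤12, i=4, swap(4,5) ⇒ [4, 7, 10, 2, 5, 13, 9, 6, 8, 15, 12]
j=6: 9≤12, i=5, swap(5,6) ⇒ [4, 7, 10, 2, 5, 9, 13, 6, 8, 15, 12]
(after j=6) nums = [4, 7, 10, 2, 5, 9, 13, 6, 8, 15, 12]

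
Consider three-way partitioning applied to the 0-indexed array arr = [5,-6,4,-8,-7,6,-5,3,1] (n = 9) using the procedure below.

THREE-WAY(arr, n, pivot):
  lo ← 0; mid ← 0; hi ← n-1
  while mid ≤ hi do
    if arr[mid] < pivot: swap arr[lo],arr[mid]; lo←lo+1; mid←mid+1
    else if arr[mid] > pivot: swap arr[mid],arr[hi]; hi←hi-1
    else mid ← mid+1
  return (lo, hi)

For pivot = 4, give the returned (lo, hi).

pivot = 4; lo=0, mid=0, hi=8
arr[mid]=5>4: swap arr[0],arr[8]; hi=7 → [1,-6,4,-8,-7,6,-5,3,5]
arr[mid]=1<4: swap arr[0],arr[0]; lo=1,mid=1 → [1,-6,4,-8,-7,6,-5,3,5]
arr[mid]=-6<4: swap arr[1],arr[1]; lo=2,mid=2 → [1,-6,4,-8,-7,6,-5,3,5]
arr[mid]=4=4: mid=3
arr[mid]=-8<4: swap arr[2],arr[3]; lo=3,mid=4 → [1,-6,-8,4,-7,6,-5,3,5]
arr[mid]=-7<4: swap arr[3],arr[4]; lo=4,mid=5 → [1,-6,-8,-7,4,6,-5,3,5]
arr[mid]=6>4: swap arr[5],arr[7]; hi=6 → [1,-6,-8,-7,4,3,-5,6,5]
arr[mid]=3<4: swap arr[4],arr[5]; lo=5,mid=6 → [1,-6,-8,-7,3,4,-5,6,5]
arr[mid]=-5<4: swap arr[5],arr[6]; lo=6,mid=7 → [1,-6,-8,-7,3,-5,4,6,5]
end: lo=6, hi=6; arr = [1,-6,-8,-7,3,-5,4,6,5]

(6, 6)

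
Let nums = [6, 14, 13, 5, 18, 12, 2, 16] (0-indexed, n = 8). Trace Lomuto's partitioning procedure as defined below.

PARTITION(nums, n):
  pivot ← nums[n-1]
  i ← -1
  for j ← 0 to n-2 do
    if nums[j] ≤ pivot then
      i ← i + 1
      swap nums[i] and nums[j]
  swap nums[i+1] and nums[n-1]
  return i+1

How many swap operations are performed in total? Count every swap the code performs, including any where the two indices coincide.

pivot = nums[7] = 16; i = -1
j=0: nums[0]=6 ≤ 16 → i=0, swap nums[0],nums[0] (no change) → [6, 14, 13, 5, 18, 12, 2, 16]
j=1: nums[1]=14 ≤ 16 → i=1, swap nums[1],nums[1] (no change) → [6, 14, 13, 5, 18, 12, 2, 16]
j=2: nums[2]=13 ≤ 16 → i=2, swap nums[2],nums[2] (no change) → [6, 14, 13, 5, 18, 12, 2, 16]
j=3: nums[3]=5 ≤ 16 → i=3, swap nums[3],nums[3] (no change) → [6, 14, 13, 5, 18, 12, 2, 16]
j=4: nums[4]=18 > 16 → no swap
j=5: nums[5]=12 ≤ 16 → i=4, swap nums[4],nums[5] → [6, 14, 13, 5, 12, 18, 2, 16]
j=6: nums[6]=2 ≤ 16 → i=5, swap nums[5],nums[6] → [6, 14, 13, 5, 12, 2, 18, 16]
final swap nums[6],nums[7] → [6, 14, 13, 5, 12, 2, 16, 18]; return 6

7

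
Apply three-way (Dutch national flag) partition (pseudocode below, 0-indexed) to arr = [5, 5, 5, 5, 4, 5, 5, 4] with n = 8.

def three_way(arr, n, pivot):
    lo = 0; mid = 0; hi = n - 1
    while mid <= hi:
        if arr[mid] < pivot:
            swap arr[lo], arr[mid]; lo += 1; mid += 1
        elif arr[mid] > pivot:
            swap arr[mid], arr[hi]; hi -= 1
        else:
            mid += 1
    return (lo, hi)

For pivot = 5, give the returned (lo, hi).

pivot = 5; lo=0, mid=0, hi=7
arr[mid]=5=5: mid=1
arr[mid]=5=5: mid=2
arr[mid]=5=5: mid=3
arr[mid]=5=5: mid=4
arr[mid]=4<5: swap arr[0],arr[4]; lo=1,mid=5 → [4, 5, 5, 5, 5, 5, 5, 4]
arr[mid]=5=5: mid=6
arr[mid]=5=5: mid=7
arr[mid]=4<5: swap arr[1],arr[7]; lo=2,mid=8 → [4, 4, 5, 5, 5, 5, 5, 5]
end: lo=2, hi=7; arr = [4, 4, 5, 5, 5, 5, 5, 5]

(2, 7)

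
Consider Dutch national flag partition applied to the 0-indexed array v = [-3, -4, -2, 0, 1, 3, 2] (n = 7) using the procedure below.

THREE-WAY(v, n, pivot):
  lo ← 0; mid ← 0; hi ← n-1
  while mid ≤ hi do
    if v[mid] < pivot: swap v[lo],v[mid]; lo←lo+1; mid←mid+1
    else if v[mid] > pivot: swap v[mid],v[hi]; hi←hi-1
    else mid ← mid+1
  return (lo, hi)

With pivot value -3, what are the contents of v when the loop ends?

[-4, -3, 0, 1, 3, 2, -2]

lo=0 mid=0 hi=6
-3=-3: mid=1
-4<-3: swap(0,1), lo=1 mid=2 ⇒ [-4, -3, -2, 0, 1, 3, 2]
-2>-3: swap(2,6), hi=5 ⇒ [-4, -3, 2, 0, 1, 3, -2]
2>-3: swap(2,5), hi=4 ⇒ [-4, -3, 3, 0, 1, 2, -2]
3>-3: swap(2,4), hi=3 ⇒ [-4, -3, 1, 0, 3, 2, -2]
1>-3: swap(2,3), hi=2 ⇒ [-4, -3, 0, 1, 3, 2, -2]
0>-3: swap(2,2), hi=1 ⇒ [-4, -3, 0, 1, 3, 2, -2]
done. lo=1 hi=1; v=[-4, -3, 0, 1, 3, 2, -2]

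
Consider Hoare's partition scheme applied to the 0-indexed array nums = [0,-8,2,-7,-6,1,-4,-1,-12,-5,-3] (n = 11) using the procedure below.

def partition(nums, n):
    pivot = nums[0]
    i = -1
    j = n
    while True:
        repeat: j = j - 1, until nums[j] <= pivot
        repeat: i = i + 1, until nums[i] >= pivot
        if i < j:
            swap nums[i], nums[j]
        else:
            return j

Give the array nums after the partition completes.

pivot=0
j stops at 10 (-3), i stops at 0 (0); swap ⇒ [-3,-8,2,-7,-6,1,-4,-1,-12,-5,0]
j stops at 9 (-5), i stops at 2 (2); swap ⇒ [-3,-8,-5,-7,-6,1,-4,-1,-12,2,0]
j stops at 8 (-12), i stops at 5 (1); swap ⇒ [-3,-8,-5,-7,-6,-12,-4,-1,1,2,0]
j stops at 7, i stops at 8; i≥j ⇒ return 7. nums=[-3,-8,-5,-7,-6,-12,-4,-1,1,2,0]

[-3,-8,-5,-7,-6,-12,-4,-1,1,2,0]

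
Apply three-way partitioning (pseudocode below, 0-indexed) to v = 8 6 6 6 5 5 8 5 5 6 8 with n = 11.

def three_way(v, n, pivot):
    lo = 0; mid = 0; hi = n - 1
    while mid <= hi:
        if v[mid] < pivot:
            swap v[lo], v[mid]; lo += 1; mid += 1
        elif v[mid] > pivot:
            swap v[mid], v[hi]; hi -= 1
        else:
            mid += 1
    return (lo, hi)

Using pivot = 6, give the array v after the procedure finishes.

lo=0 mid=0 hi=10
8>6: swap(0,10), hi=9 ⇒ 8 6 6 6 5 5 8 5 5 6 8
8>6: swap(0,9), hi=8 ⇒ 6 6 6 6 5 5 8 5 5 8 8
6=6: mid=1
6=6: mid=2
6=6: mid=3
6=6: mid=4
5<6: swap(0,4), lo=1 mid=5 ⇒ 5 6 6 6 6 5 8 5 5 8 8
5<6: swap(1,5), lo=2 mid=6 ⇒ 5 5 6 6 6 6 8 5 5 8 8
8>6: swap(6,8), hi=7 ⇒ 5 5 6 6 6 6 5 5 8 8 8
5<6: swap(2,6), lo=3 mid=7 ⇒ 5 5 5 6 6 6 6 5 8 8 8
5<6: swap(3,7), lo=4 mid=8 ⇒ 5 5 5 5 6 6 6 6 8 8 8
done. lo=4 hi=7; v=5 5 5 5 6 6 6 6 8 8 8

5 5 5 5 6 6 6 6 8 8 8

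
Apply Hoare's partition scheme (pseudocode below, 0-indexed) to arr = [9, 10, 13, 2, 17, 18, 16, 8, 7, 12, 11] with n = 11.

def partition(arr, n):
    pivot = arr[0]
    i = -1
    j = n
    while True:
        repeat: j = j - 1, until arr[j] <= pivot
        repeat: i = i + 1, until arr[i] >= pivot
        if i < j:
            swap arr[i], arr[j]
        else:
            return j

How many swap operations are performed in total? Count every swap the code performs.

pivot=9
j stops at 8 (7), i stops at 0 (9); swap ⇒ [7, 10, 13, 2, 17, 18, 16, 8, 9, 12, 11]
j stops at 7 (8), i stops at 1 (10); swap ⇒ [7, 8, 13, 2, 17, 18, 16, 10, 9, 12, 11]
j stops at 3 (2), i stops at 2 (13); swap ⇒ [7, 8, 2, 13, 17, 18, 16, 10, 9, 12, 11]
j stops at 2, i stops at 3; i≥j ⇒ return 2. arr=[7, 8, 2, 13, 17, 18, 16, 10, 9, 12, 11]

3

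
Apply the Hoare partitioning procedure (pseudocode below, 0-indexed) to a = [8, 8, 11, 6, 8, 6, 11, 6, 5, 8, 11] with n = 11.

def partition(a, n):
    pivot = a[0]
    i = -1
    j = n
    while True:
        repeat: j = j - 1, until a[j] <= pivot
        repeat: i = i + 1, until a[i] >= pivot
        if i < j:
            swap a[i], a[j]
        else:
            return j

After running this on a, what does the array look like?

pivot = a[0] = 8; i = -1, j = 11
j→9 (a[9]=8≤8), i→0 (a[0]=8≥8); i<j, swap → [8, 8, 11, 6, 8, 6, 11, 6, 5, 8, 11]
j→8 (a[8]=5≤8), i→1 (a[1]=8≥8); i<j, swap → [8, 5, 11, 6, 8, 6, 11, 6, 8, 8, 11]
j→7 (a[7]=6≤8), i→2 (a[2]=11≥8); i<j, swap → [8, 5, 6, 6, 8, 6, 11, 11, 8, 8, 11]
j→5 (a[5]=6≤8), i→4 (a[4]=8≥8); i<j, swap → [8, 5, 6, 6, 6, 8, 11, 11, 8, 8, 11]
j→4, i→5; i≥j, return j=4. a = [8, 5, 6, 6, 6, 8, 11, 11, 8, 8, 11]

[8, 5, 6, 6, 6, 8, 11, 11, 8, 8, 11]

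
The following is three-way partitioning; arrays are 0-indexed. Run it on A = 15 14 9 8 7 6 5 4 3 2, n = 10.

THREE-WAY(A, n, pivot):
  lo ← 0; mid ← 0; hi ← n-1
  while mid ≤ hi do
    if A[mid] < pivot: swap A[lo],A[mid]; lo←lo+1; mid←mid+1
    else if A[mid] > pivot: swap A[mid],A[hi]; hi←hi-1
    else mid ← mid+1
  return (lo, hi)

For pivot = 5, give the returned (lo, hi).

pivot = 5; lo=0, mid=0, hi=9
A[mid]=15>5: swap A[0],A[9]; hi=8 → 2 14 9 8 7 6 5 4 3 15
A[mid]=2<5: swap A[0],A[0]; lo=1,mid=1 → 2 14 9 8 7 6 5 4 3 15
A[mid]=14>5: swap A[1],A[8]; hi=7 → 2 3 9 8 7 6 5 4 14 15
A[mid]=3<5: swap A[1],A[1]; lo=2,mid=2 → 2 3 9 8 7 6 5 4 14 15
A[mid]=9>5: swap A[2],A[7]; hi=6 → 2 3 4 8 7 6 5 9 14 15
A[mid]=4<5: swap A[2],A[2]; lo=3,mid=3 → 2 3 4 8 7 6 5 9 14 15
A[mid]=8>5: swap A[3],A[6]; hi=5 → 2 3 4 5 7 6 8 9 14 15
A[mid]=5=5: mid=4
A[mid]=7>5: swap A[4],A[5]; hi=4 → 2 3 4 5 6 7 8 9 14 15
A[mid]=6>5: swap A[4],A[4]; hi=3 → 2 3 4 5 6 7 8 9 14 15
end: lo=3, hi=3; A = 2 3 4 5 6 7 8 9 14 15

(3, 3)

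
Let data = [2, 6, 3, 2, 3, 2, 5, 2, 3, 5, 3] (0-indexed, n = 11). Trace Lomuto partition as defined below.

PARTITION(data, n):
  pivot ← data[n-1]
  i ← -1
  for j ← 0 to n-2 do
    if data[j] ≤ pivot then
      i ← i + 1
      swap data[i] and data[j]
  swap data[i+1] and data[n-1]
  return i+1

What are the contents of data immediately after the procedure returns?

[2, 3, 2, 3, 2, 2, 3, 3, 5, 5, 6]

pivot=3, i=-1
j=0: 2≤3, i=0, swap(0,0) ⇒ [2, 6, 3, 2, 3, 2, 5, 2, 3, 5, 3]
j=1: 6>3, skip
j=2: 3≤3, i=1, swap(1,2) ⇒ [2, 3, 6, 2, 3, 2, 5, 2, 3, 5, 3]
j=3: 2≤3, i=2, swap(2,3) ⇒ [2, 3, 2, 6, 3, 2, 5, 2, 3, 5, 3]
j=4: 3≤3, i=3, swap(3,4) ⇒ [2, 3, 2, 3, 6, 2, 5, 2, 3, 5, 3]
j=5: 2≤3, i=4, swap(4,5) ⇒ [2, 3, 2, 3, 2, 6, 5, 2, 3, 5, 3]
j=6: 5>3, skip
j=7: 2≤3, i=5, swap(5,7) ⇒ [2, 3, 2, 3, 2, 2, 5, 6, 3, 5, 3]
j=8: 3≤3, i=6, swap(6,8) ⇒ [2, 3, 2, 3, 2, 2, 3, 6, 5, 5, 3]
j=9: 5>3, skip
swap(7,10) ⇒ [2, 3, 2, 3, 2, 2, 3, 3, 5, 5, 6]; return 7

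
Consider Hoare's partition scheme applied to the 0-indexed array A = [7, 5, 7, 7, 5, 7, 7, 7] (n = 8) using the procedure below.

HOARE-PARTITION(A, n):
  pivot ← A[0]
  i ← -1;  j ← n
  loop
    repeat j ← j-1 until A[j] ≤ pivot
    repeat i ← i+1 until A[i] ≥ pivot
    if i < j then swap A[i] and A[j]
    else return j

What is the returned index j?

pivot=7
j stops at 7 (7), i stops at 0 (7); swap ⇒ [7, 5, 7, 7, 5, 7, 7, 7]
j stops at 6 (7), i stops at 2 (7); swap ⇒ [7, 5, 7, 7, 5, 7, 7, 7]
j stops at 5 (7), i stops at 3 (7); swap ⇒ [7, 5, 7, 7, 5, 7, 7, 7]
j stops at 4, i stops at 5; i≥j ⇒ return 4. A=[7, 5, 7, 7, 5, 7, 7, 7]

4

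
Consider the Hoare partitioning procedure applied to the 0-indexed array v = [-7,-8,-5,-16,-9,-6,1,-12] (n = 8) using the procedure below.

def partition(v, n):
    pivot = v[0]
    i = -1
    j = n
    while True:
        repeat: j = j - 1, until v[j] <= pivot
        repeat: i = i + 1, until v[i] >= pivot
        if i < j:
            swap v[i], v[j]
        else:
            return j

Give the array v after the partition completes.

[-12,-8,-9,-16,-5,-6,1,-7]

pivot = v[0] = -7; i = -1, j = 8
j→7 (v[7]=-12≤-7), i→0 (v[0]=-7≥-7); i<j, swap → [-12,-8,-5,-16,-9,-6,1,-7]
j→4 (v[4]=-9≤-7), i→2 (v[2]=-5≥-7); i<j, swap → [-12,-8,-9,-16,-5,-6,1,-7]
j→3, i→4; i≥j, return j=3. v = [-12,-8,-9,-16,-5,-6,1,-7]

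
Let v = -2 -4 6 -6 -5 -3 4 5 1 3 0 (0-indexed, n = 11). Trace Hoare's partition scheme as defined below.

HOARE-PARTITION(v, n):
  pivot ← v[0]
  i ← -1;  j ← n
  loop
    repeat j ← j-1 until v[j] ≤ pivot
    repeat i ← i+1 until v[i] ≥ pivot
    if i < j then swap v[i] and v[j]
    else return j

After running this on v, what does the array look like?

-3 -4 -5 -6 6 -2 4 5 1 3 0

pivot = v[0] = -2; i = -1, j = 11
j→5 (v[5]=-3≤-2), i→0 (v[0]=-2≥-2); i<j, swap → -3 -4 6 -6 -5 -2 4 5 1 3 0
j→4 (v[4]=-5≤-2), i→2 (v[2]=6≥-2); i<j, swap → -3 -4 -5 -6 6 -2 4 5 1 3 0
j→3, i→4; i≥j, return j=3. v = -3 -4 -5 -6 6 -2 4 5 1 3 0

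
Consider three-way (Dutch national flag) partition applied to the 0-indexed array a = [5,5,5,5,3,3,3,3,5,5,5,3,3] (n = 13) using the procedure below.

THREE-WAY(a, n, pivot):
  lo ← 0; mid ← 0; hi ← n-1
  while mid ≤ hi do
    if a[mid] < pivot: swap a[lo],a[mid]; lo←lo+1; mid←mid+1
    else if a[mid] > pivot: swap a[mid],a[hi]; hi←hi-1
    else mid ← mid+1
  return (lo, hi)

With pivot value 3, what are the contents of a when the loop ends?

[3,3,3,3,3,3,5,5,5,5,5,5,5]

pivot = 3; lo=0, mid=0, hi=12
a[mid]=5>3: swap a[0],a[12]; hi=11 → [3,5,5,5,3,3,3,3,5,5,5,3,5]
a[mid]=3=3: mid=1
a[mid]=5>3: swap a[1],a[11]; hi=10 → [3,3,5,5,3,3,3,3,5,5,5,5,5]
a[mid]=3=3: mid=2
a[mid]=5>3: swap a[2],a[10]; hi=9 → [3,3,5,5,3,3,3,3,5,5,5,5,5]
a[mid]=5>3: swap a[2],a[9]; hi=8 → [3,3,5,5,3,3,3,3,5,5,5,5,5]
a[mid]=5>3: swap a[2],a[8]; hi=7 → [3,3,5,5,3,3,3,3,5,5,5,5,5]
a[mid]=5>3: swap a[2],a[7]; hi=6 → [3,3,3,5,3,3,3,5,5,5,5,5,5]
a[mid]=3=3: mid=3
a[mid]=5>3: swap a[3],a[6]; hi=5 → [3,3,3,3,3,3,5,5,5,5,5,5,5]
a[mid]=3=3: mid=4
a[mid]=3=3: mid=5
a[mid]=3=3: mid=6
end: lo=0, hi=5; a = [3,3,3,3,3,3,5,5,5,5,5,5,5]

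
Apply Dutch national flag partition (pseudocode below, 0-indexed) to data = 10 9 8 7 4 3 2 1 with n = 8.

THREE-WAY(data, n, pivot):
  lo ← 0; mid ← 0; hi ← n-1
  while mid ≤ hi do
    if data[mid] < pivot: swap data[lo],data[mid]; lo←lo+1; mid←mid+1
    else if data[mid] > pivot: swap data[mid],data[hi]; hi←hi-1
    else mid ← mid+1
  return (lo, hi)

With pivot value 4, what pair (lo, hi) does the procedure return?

(3, 3)

lo=0 mid=0 hi=7
10>4: swap(0,7), hi=6 ⇒ 1 9 8 7 4 3 2 10
1<4: swap(0,0), lo=1 mid=1 ⇒ 1 9 8 7 4 3 2 10
9>4: swap(1,6), hi=5 ⇒ 1 2 8 7 4 3 9 10
2<4: swap(1,1), lo=2 mid=2 ⇒ 1 2 8 7 4 3 9 10
8>4: swap(2,5), hi=4 ⇒ 1 2 3 7 4 8 9 10
3<4: swap(2,2), lo=3 mid=3 ⇒ 1 2 3 7 4 8 9 10
7>4: swap(3,4), hi=3 ⇒ 1 2 3 4 7 8 9 10
4=4: mid=4
done. lo=3 hi=3; data=1 2 3 4 7 8 9 10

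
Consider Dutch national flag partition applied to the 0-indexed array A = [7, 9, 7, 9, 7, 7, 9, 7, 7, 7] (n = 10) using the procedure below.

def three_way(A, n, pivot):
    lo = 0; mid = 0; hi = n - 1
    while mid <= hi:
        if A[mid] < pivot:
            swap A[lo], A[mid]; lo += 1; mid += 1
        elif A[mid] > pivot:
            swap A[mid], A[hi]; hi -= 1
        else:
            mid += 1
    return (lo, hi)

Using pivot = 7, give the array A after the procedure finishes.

pivot = 7; lo=0, mid=0, hi=9
A[mid]=7=7: mid=1
A[mid]=9>7: swap A[1],A[9]; hi=8 → [7, 7, 7, 9, 7, 7, 9, 7, 7, 9]
A[mid]=7=7: mid=2
A[mid]=7=7: mid=3
A[mid]=9>7: swap A[3],A[8]; hi=7 → [7, 7, 7, 7, 7, 7, 9, 7, 9, 9]
A[mid]=7=7: mid=4
A[mid]=7=7: mid=5
A[mid]=7=7: mid=6
A[mid]=9>7: swap A[6],A[7]; hi=6 → [7, 7, 7, 7, 7, 7, 7, 9, 9, 9]
A[mid]=7=7: mid=7
end: lo=0, hi=6; A = [7, 7, 7, 7, 7, 7, 7, 9, 9, 9]

[7, 7, 7, 7, 7, 7, 7, 9, 9, 9]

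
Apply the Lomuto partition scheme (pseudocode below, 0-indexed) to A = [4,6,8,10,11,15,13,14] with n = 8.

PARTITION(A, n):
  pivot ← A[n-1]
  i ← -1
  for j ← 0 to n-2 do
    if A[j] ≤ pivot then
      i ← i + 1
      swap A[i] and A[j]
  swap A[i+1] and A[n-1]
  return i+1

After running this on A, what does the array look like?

pivot = A[7] = 14; i = -1
j=0: A[0]=4 ≤ 14 → i=0, swap A[0],A[0] (no change) → [4,6,8,10,11,15,13,14]
j=1: A[1]=6 ≤ 14 → i=1, swap A[1],A[1] (no change) → [4,6,8,10,11,15,13,14]
j=2: A[2]=8 ≤ 14 → i=2, swap A[2],A[2] (no change) → [4,6,8,10,11,15,13,14]
j=3: A[3]=10 ≤ 14 → i=3, swap A[3],A[3] (no change) → [4,6,8,10,11,15,13,14]
j=4: A[4]=11 ≤ 14 → i=4, swap A[4],A[4] (no change) → [4,6,8,10,11,15,13,14]
j=5: A[5]=15 > 14 → no swap
j=6: A[6]=13 ≤ 14 → i=5, swap A[5],A[6] → [4,6,8,10,11,13,15,14]
final swap A[6],A[7] → [4,6,8,10,11,13,14,15]; return 6

[4,6,8,10,11,13,14,15]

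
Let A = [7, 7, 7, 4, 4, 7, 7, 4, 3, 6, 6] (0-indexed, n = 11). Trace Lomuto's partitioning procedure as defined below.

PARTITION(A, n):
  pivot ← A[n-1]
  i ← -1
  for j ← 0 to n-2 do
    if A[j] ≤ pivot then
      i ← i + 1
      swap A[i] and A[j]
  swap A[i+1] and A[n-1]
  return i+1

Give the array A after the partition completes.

pivot = A[10] = 6; i = -1
j=0: A[0]=7 > 6 → no swap
j=1: A[1]=7 > 6 → no swap
j=2: A[2]=7 > 6 → no swap
j=3: A[3]=4 ≤ 6 → i=0, swap A[0],A[3] → [4, 7, 7, 7, 4, 7, 7, 4, 3, 6, 6]
j=4: A[4]=4 ≤ 6 → i=1, swap A[1],A[4] → [4, 4, 7, 7, 7, 7, 7, 4, 3, 6, 6]
j=5: A[5]=7 > 6 → no swap
j=6: A[6]=7 > 6 → no swap
j=7: A[7]=4 ≤ 6 → i=2, swap A[2],A[7] → [4, 4, 4, 7, 7, 7, 7, 7, 3, 6, 6]
j=8: A[8]=3 ≤ 6 → i=3, swap A[3],A[8] → [4, 4, 4, 3, 7, 7, 7, 7, 7, 6, 6]
j=9: A[9]=6 ≤ 6 → i=4, swap A[4],A[9] → [4, 4, 4, 3, 6, 7, 7, 7, 7, 7, 6]
final swap A[5],A[10] → [4, 4, 4, 3, 6, 6, 7, 7, 7, 7, 7]; return 5

[4, 4, 4, 3, 6, 6, 7, 7, 7, 7, 7]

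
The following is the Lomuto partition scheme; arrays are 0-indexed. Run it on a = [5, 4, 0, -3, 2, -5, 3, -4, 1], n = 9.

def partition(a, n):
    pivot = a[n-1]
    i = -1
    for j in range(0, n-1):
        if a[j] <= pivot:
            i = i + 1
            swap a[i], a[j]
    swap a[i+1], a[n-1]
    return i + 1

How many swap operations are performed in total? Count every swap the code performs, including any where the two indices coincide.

pivot = a[8] = 1; i = -1
j=0: a[0]=5 > 1 → no swap
j=1: a[1]=4 > 1 → no swap
j=2: a[2]=0 ≤ 1 → i=0, swap a[0],a[2] → [0, 4, 5, -3, 2, -5, 3, -4, 1]
j=3: a[3]=-3 ≤ 1 → i=1, swap a[1],a[3] → [0, -3, 5, 4, 2, -5, 3, -4, 1]
j=4: a[4]=2 > 1 → no swap
j=5: a[5]=-5 ≤ 1 → i=2, swap a[2],a[5] → [0, -3, -5, 4, 2, 5, 3, -4, 1]
j=6: a[6]=3 > 1 → no swap
j=7: a[7]=-4 ≤ 1 → i=3, swap a[3],a[7] → [0, -3, -5, -4, 2, 5, 3, 4, 1]
final swap a[4],a[8] → [0, -3, -5, -4, 1, 5, 3, 4, 2]; return 4

5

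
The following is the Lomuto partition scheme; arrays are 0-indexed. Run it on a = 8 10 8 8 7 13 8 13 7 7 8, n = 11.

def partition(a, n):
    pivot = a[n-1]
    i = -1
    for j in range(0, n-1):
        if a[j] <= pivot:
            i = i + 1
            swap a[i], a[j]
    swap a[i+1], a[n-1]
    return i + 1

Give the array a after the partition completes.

8 8 8 7 8 7 7 8 13 10 13

pivot = a[10] = 8; i = -1
j=0: a[0]=8 ≤ 8 → i=0, swap a[0],a[0] (no change) → 8 10 8 8 7 13 8 13 7 7 8
j=1: a[1]=10 > 8 → no swap
j=2: a[2]=8 ≤ 8 → i=1, swap a[1],a[2] → 8 8 10 8 7 13 8 13 7 7 8
j=3: a[3]=8 ≤ 8 → i=2, swap a[2],a[3] → 8 8 8 10 7 13 8 13 7 7 8
j=4: a[4]=7 ≤ 8 → i=3, swap a[3],a[4] → 8 8 8 7 10 13 8 13 7 7 8
j=5: a[5]=13 > 8 → no swap
j=6: a[6]=8 ≤ 8 → i=4, swap a[4],a[6] → 8 8 8 7 8 13 10 13 7 7 8
j=7: a[7]=13 > 8 → no swap
j=8: a[8]=7 ≤ 8 → i=5, swap a[5],a[8] → 8 8 8 7 8 7 10 13 13 7 8
j=9: a[9]=7 ≤ 8 → i=6, swap a[6],a[9] → 8 8 8 7 8 7 7 13 13 10 8
final swap a[7],a[10] → 8 8 8 7 8 7 7 8 13 10 13; return 7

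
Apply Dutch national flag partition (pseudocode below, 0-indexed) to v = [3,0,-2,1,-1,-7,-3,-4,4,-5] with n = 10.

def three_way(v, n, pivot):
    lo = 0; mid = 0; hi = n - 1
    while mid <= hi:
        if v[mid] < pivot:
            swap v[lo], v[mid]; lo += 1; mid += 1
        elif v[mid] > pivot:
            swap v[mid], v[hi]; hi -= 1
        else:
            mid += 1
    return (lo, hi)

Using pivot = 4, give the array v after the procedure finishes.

[3,0,-2,1,-1,-7,-3,-4,-5,4]

pivot = 4; lo=0, mid=0, hi=9
v[mid]=3<4: swap v[0],v[0]; lo=1,mid=1 → [3,0,-2,1,-1,-7,-3,-4,4,-5]
v[mid]=0<4: swap v[1],v[1]; lo=2,mid=2 → [3,0,-2,1,-1,-7,-3,-4,4,-5]
v[mid]=-2<4: swap v[2],v[2]; lo=3,mid=3 → [3,0,-2,1,-1,-7,-3,-4,4,-5]
v[mid]=1<4: swap v[3],v[3]; lo=4,mid=4 → [3,0,-2,1,-1,-7,-3,-4,4,-5]
v[mid]=-1<4: swap v[4],v[4]; lo=5,mid=5 → [3,0,-2,1,-1,-7,-3,-4,4,-5]
v[mid]=-7<4: swap v[5],v[5]; lo=6,mid=6 → [3,0,-2,1,-1,-7,-3,-4,4,-5]
v[mid]=-3<4: swap v[6],v[6]; lo=7,mid=7 → [3,0,-2,1,-1,-7,-3,-4,4,-5]
v[mid]=-4<4: swap v[7],v[7]; lo=8,mid=8 → [3,0,-2,1,-1,-7,-3,-4,4,-5]
v[mid]=4=4: mid=9
v[mid]=-5<4: swap v[8],v[9]; lo=9,mid=10 → [3,0,-2,1,-1,-7,-3,-4,-5,4]
end: lo=9, hi=9; v = [3,0,-2,1,-1,-7,-3,-4,-5,4]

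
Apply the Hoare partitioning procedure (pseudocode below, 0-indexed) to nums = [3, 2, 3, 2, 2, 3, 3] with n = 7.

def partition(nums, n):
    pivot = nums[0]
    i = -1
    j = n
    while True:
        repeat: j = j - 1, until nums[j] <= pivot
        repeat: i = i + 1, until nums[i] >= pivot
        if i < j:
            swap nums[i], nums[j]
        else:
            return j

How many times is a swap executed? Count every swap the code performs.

pivot=3
j stops at 6 (3), i stops at 0 (3); swap ⇒ [3, 2, 3, 2, 2, 3, 3]
j stops at 5 (3), i stops at 2 (3); swap ⇒ [3, 2, 3, 2, 2, 3, 3]
j stops at 4, i stops at 5; i≥j ⇒ return 4. nums=[3, 2, 3, 2, 2, 3, 3]

2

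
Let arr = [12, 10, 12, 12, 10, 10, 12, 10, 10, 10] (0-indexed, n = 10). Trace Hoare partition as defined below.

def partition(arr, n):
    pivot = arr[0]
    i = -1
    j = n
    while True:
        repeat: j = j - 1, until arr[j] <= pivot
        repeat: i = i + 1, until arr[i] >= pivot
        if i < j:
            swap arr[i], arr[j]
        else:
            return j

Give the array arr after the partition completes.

pivot = arr[0] = 12; i = -1, j = 10
j→9 (arr[9]=10≤12), i→0 (arr[0]=12≥12); i<j, swap → [10, 10, 12, 12, 10, 10, 12, 10, 10, 12]
j→8 (arr[8]=10≤12), i→2 (arr[2]=12≥12); i<j, swap → [10, 10, 10, 12, 10, 10, 12, 10, 12, 12]
j→7 (arr[7]=10≤12), i→3 (arr[3]=12≥12); i<j, swap → [10, 10, 10, 10, 10, 10, 12, 12, 12, 12]
j→6, i→6; i≥j, return j=6. arr = [10, 10, 10, 10, 10, 10, 12, 12, 12, 12]

[10, 10, 10, 10, 10, 10, 12, 12, 12, 12]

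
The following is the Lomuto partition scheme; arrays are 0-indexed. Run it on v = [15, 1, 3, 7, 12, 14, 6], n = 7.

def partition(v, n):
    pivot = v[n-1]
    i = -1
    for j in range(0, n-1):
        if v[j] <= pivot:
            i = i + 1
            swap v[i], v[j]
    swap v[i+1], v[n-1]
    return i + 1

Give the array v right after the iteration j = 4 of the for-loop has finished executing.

pivot = v[6] = 6; i = -1
j=0: v[0]=15 > 6 → no swap
j=1: v[1]=1 ≤ 6 → i=0, swap v[0],v[1] → [1, 15, 3, 7, 12, 14, 6]
j=2: v[2]=3 ≤ 6 → i=1, swap v[1],v[2] → [1, 3, 15, 7, 12, 14, 6]
j=3: v[3]=7 > 6 → no swap
j=4: v[4]=12 > 6 → no swap
(after j=4) v = [1, 3, 15, 7, 12, 14, 6]

[1, 3, 15, 7, 12, 14, 6]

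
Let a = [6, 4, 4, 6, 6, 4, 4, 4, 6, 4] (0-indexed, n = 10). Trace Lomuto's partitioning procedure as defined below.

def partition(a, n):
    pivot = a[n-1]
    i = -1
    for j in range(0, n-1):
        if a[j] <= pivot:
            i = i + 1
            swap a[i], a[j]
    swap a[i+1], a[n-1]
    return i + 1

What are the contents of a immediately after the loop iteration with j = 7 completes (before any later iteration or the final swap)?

pivot=4, i=-1
j=0: 6>4, skip
j=1: 4≤4, i=0, swap(0,1) ⇒ [4, 6, 4, 6, 6, 4, 4, 4, 6, 4]
j=2: 4≤4, i=1, swap(1,2) ⇒ [4, 4, 6, 6, 6, 4, 4, 4, 6, 4]
j=3: 6>4, skip
j=4: 6>4, skip
j=5: 4≤4, i=2, swap(2,5) ⇒ [4, 4, 4, 6, 6, 6, 4, 4, 6, 4]
j=6: 4≤4, i=3, swap(3,6) ⇒ [4, 4, 4, 4, 6, 6, 6, 4, 6, 4]
j=7: 4≤4, i=4, swap(4,7) ⇒ [4, 4, 4, 4, 4, 6, 6, 6, 6, 4]
(after j=7) a = [4, 4, 4, 4, 4, 6, 6, 6, 6, 4]

[4, 4, 4, 4, 4, 6, 6, 6, 6, 4]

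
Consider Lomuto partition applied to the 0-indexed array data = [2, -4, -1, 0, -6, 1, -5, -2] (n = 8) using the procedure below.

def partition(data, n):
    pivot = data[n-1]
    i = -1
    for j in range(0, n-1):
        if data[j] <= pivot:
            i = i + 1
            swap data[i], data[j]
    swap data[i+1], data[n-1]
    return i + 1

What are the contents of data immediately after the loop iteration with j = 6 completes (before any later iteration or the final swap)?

[-4, -6, -5, 0, 2, 1, -1, -2]

pivot = data[7] = -2; i = -1
j=0: data[0]=2 > -2 → no swap
j=1: data[1]=-4 ≤ -2 → i=0, swap data[0],data[1] → [-4, 2, -1, 0, -6, 1, -5, -2]
j=2: data[2]=-1 > -2 → no swap
j=3: data[3]=0 > -2 → no swap
j=4: data[4]=-6 ≤ -2 → i=1, swap data[1],data[4] → [-4, -6, -1, 0, 2, 1, -5, -2]
j=5: data[5]=1 > -2 → no swap
j=6: data[6]=-5 ≤ -2 → i=2, swap data[2],data[6] → [-4, -6, -5, 0, 2, 1, -1, -2]
(after j=6) data = [-4, -6, -5, 0, 2, 1, -1, -2]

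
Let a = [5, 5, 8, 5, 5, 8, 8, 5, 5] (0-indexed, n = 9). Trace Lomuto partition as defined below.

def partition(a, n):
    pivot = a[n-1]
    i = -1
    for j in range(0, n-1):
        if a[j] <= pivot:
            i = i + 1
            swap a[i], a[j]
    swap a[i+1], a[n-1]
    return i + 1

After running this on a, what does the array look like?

pivot = a[8] = 5; i = -1
j=0: a[0]=5 ≤ 5 → i=0, swap a[0],a[0] (no change) → [5, 5, 8, 5, 5, 8, 8, 5, 5]
j=1: a[1]=5 ≤ 5 → i=1, swap a[1],a[1] (no change) → [5, 5, 8, 5, 5, 8, 8, 5, 5]
j=2: a[2]=8 > 5 → no swap
j=3: a[3]=5 ≤ 5 → i=2, swap a[2],a[3] → [5, 5, 5, 8, 5, 8, 8, 5, 5]
j=4: a[4]=5 ≤ 5 → i=3, swap a[3],a[4] → [5, 5, 5, 5, 8, 8, 8, 5, 5]
j=5: a[5]=8 > 5 → no swap
j=6: a[6]=8 > 5 → no swap
j=7: a[7]=5 ≤ 5 → i=4, swap a[4],a[7] → [5, 5, 5, 5, 5, 8, 8, 8, 5]
final swap a[5],a[8] → [5, 5, 5, 5, 5, 5, 8, 8, 8]; return 5

[5, 5, 5, 5, 5, 5, 8, 8, 8]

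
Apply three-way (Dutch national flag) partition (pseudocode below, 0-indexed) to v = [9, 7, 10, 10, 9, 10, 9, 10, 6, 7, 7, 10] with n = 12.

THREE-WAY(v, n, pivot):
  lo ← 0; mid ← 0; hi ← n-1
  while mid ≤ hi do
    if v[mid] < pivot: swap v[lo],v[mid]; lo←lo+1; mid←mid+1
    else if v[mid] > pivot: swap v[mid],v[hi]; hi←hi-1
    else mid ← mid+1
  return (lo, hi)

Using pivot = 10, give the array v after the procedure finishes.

[9, 7, 9, 9, 6, 7, 7, 10, 10, 10, 10, 10]

pivot = 10; lo=0, mid=0, hi=11
v[mid]=9<10: swap v[0],v[0]; lo=1,mid=1 → [9, 7, 10, 10, 9, 10, 9, 10, 6, 7, 7, 10]
v[mid]=7<10: swap v[1],v[1]; lo=2,mid=2 → [9, 7, 10, 10, 9, 10, 9, 10, 6, 7, 7, 10]
v[mid]=10=10: mid=3
v[mid]=10=10: mid=4
v[mid]=9<10: swap v[2],v[4]; lo=3,mid=5 → [9, 7, 9, 10, 10, 10, 9, 10, 6, 7, 7, 10]
v[mid]=10=10: mid=6
v[mid]=9<10: swap v[3],v[6]; lo=4,mid=7 → [9, 7, 9, 9, 10, 10, 10, 10, 6, 7, 7, 10]
v[mid]=10=10: mid=8
v[mid]=6<10: swap v[4],v[8]; lo=5,mid=9 → [9, 7, 9, 9, 6, 10, 10, 10, 10, 7, 7, 10]
v[mid]=7<10: swap v[5],v[9]; lo=6,mid=10 → [9, 7, 9, 9, 6, 7, 10, 10, 10, 10, 7, 10]
v[mid]=7<10: swap v[6],v[10]; lo=7,mid=11 → [9, 7, 9, 9, 6, 7, 7, 10, 10, 10, 10, 10]
v[mid]=10=10: mid=12
end: lo=7, hi=11; v = [9, 7, 9, 9, 6, 7, 7, 10, 10, 10, 10, 10]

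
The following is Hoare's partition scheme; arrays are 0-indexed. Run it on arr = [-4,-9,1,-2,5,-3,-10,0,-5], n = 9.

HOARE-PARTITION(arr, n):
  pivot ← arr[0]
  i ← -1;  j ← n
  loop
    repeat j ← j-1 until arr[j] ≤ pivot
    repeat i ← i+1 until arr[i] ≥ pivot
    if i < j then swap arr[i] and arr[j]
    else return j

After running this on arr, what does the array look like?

pivot = arr[0] = -4; i = -1, j = 9
j→8 (arr[8]=-5≤-4), i→0 (arr[0]=-4≥-4); i<j, swap → [-5,-9,1,-2,5,-3,-10,0,-4]
j→6 (arr[6]=-10≤-4), i→2 (arr[2]=1≥-4); i<j, swap → [-5,-9,-10,-2,5,-3,1,0,-4]
j→2, i→3; i≥j, return j=2. arr = [-5,-9,-10,-2,5,-3,1,0,-4]

[-5,-9,-10,-2,5,-3,1,0,-4]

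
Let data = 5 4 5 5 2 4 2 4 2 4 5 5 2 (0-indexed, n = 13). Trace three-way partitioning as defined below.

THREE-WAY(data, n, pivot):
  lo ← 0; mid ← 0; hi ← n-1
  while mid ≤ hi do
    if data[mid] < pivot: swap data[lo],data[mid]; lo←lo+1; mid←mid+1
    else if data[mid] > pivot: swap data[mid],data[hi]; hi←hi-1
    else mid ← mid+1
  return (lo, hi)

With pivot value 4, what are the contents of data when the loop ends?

2 2 2 2 4 4 4 4 5 5 5 5 5

pivot = 4; lo=0, mid=0, hi=12
data[mid]=5>4: swap data[0],data[12]; hi=11 → 2 4 5 5 2 4 2 4 2 4 5 5 5
data[mid]=2<4: swap data[0],data[0]; lo=1,mid=1 → 2 4 5 5 2 4 2 4 2 4 5 5 5
data[mid]=4=4: mid=2
data[mid]=5>4: swap data[2],data[11]; hi=10 → 2 4 5 5 2 4 2 4 2 4 5 5 5
data[mid]=5>4: swap data[2],data[10]; hi=9 → 2 4 5 5 2 4 2 4 2 4 5 5 5
data[mid]=5>4: swap data[2],data[9]; hi=8 → 2 4 4 5 2 4 2 4 2 5 5 5 5
data[mid]=4=4: mid=3
data[mid]=5>4: swap data[3],data[8]; hi=7 → 2 4 4 2 2 4 2 4 5 5 5 5 5
data[mid]=2<4: swap data[1],data[3]; lo=2,mid=4 → 2 2 4 4 2 4 2 4 5 5 5 5 5
data[mid]=2<4: swap data[2],data[4]; lo=3,mid=5 → 2 2 2 4 4 4 2 4 5 5 5 5 5
data[mid]=4=4: mid=6
data[mid]=2<4: swap data[3],data[6]; lo=4,mid=7 → 2 2 2 2 4 4 4 4 5 5 5 5 5
data[mid]=4=4: mid=8
end: lo=4, hi=7; data = 2 2 2 2 4 4 4 4 5 5 5 5 5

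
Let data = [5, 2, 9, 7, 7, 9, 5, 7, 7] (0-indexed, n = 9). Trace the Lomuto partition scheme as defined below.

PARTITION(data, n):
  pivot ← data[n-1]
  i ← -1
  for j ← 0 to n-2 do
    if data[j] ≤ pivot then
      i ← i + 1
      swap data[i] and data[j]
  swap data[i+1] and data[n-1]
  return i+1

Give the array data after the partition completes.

[5, 2, 7, 7, 5, 7, 7, 9, 9]

pivot=7, i=-1
j=0: 5≤7, i=0, swap(0,0) ⇒ [5, 2, 9, 7, 7, 9, 5, 7, 7]
j=1: 2≤7, i=1, swap(1,1) ⇒ [5, 2, 9, 7, 7, 9, 5, 7, 7]
j=2: 9>7, skip
j=3: 7≤7, i=2, swap(2,3) ⇒ [5, 2, 7, 9, 7, 9, 5, 7, 7]
j=4: 7≤7, i=3, swap(3,4) ⇒ [5, 2, 7, 7, 9, 9, 5, 7, 7]
j=5: 9>7, skip
j=6: 5≤7, i=4, swap(4,6) ⇒ [5, 2, 7, 7, 5, 9, 9, 7, 7]
j=7: 7≤7, i=5, swap(5,7) ⇒ [5, 2, 7, 7, 5, 7, 9, 9, 7]
swap(6,8) ⇒ [5, 2, 7, 7, 5, 7, 7, 9, 9]; return 6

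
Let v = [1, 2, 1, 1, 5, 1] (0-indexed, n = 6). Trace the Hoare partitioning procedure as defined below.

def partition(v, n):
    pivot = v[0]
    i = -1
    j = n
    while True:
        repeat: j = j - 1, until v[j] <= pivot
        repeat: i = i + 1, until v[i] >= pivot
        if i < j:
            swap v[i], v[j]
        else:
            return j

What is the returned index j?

pivot = v[0] = 1; i = -1, j = 6
j→5 (v[5]=1≤1), i→0 (v[0]=1≥1); i<j, swap → [1, 2, 1, 1, 5, 1]
j→3 (v[3]=1≤1), i→1 (v[1]=2≥1); i<j, swap → [1, 1, 1, 2, 5, 1]
j→2, i→2; i≥j, return j=2. v = [1, 1, 1, 2, 5, 1]

2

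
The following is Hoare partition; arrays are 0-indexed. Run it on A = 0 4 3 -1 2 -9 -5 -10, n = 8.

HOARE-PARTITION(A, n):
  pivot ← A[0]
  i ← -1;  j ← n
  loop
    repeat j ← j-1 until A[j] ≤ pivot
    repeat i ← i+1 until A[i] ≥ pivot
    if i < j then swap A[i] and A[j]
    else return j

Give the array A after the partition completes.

pivot=0
j stops at 7 (-10), i stops at 0 (0); swap ⇒ -10 4 3 -1 2 -9 -5 0
j stops at 6 (-5), i stops at 1 (4); swap ⇒ -10 -5 3 -1 2 -9 4 0
j stops at 5 (-9), i stops at 2 (3); swap ⇒ -10 -5 -9 -1 2 3 4 0
j stops at 3, i stops at 4; i≥j ⇒ return 3. A=-10 -5 -9 -1 2 3 4 0

-10 -5 -9 -1 2 3 4 0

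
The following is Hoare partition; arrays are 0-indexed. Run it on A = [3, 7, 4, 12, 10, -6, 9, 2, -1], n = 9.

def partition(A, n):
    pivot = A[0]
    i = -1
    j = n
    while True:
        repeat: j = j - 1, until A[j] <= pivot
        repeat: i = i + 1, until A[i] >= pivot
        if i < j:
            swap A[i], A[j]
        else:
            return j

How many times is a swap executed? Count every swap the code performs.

3

pivot = A[0] = 3; i = -1, j = 9
j→8 (A[8]=-1≤3), i→0 (A[0]=3≥3); i<j, swap → [-1, 7, 4, 12, 10, -6, 9, 2, 3]
j→7 (A[7]=2≤3), i→1 (A[1]=7≥3); i<j, swap → [-1, 2, 4, 12, 10, -6, 9, 7, 3]
j→5 (A[5]=-6≤3), i→2 (A[2]=4≥3); i<j, swap → [-1, 2, -6, 12, 10, 4, 9, 7, 3]
j→2, i→3; i≥j, return j=2. A = [-1, 2, -6, 12, 10, 4, 9, 7, 3]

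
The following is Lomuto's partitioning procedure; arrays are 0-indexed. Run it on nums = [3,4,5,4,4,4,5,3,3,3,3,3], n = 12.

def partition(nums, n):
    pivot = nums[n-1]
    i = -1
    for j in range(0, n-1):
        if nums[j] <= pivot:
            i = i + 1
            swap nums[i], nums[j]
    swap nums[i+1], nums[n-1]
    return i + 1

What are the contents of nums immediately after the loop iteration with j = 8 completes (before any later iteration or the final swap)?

[3,3,3,4,4,4,5,4,5,3,3,3]

pivot = nums[11] = 3; i = -1
j=0: nums[0]=3 ≤ 3 → i=0, swap nums[0],nums[0] (no change) → [3,4,5,4,4,4,5,3,3,3,3,3]
j=1: nums[1]=4 > 3 → no swap
j=2: nums[2]=5 > 3 → no swap
j=3: nums[3]=4 > 3 → no swap
j=4: nums[4]=4 > 3 → no swap
j=5: nums[5]=4 > 3 → no swap
j=6: nums[6]=5 > 3 → no swap
j=7: nums[7]=3 ≤ 3 → i=1, swap nums[1],nums[7] → [3,3,5,4,4,4,5,4,3,3,3,3]
j=8: nums[8]=3 ≤ 3 → i=2, swap nums[2],nums[8] → [3,3,3,4,4,4,5,4,5,3,3,3]
(after j=8) nums = [3,3,3,4,4,4,5,4,5,3,3,3]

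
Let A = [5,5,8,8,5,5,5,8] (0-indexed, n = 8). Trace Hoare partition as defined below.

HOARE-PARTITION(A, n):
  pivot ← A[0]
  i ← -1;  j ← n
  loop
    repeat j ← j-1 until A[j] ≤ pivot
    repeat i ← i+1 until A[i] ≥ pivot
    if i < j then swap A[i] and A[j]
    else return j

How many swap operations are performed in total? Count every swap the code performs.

3

pivot = A[0] = 5; i = -1, j = 8
j→6 (A[6]=5≤5), i→0 (A[0]=5≥5); i<j, swap → [5,5,8,8,5,5,5,8]
j→5 (A[5]=5≤5), i→1 (A[1]=5≥5); i<j, swap → [5,5,8,8,5,5,5,8]
j→4 (A[4]=5≤5), i→2 (A[2]=8≥5); i<j, swap → [5,5,5,8,8,5,5,8]
j→2, i→3; i≥j, return j=2. A = [5,5,5,8,8,5,5,8]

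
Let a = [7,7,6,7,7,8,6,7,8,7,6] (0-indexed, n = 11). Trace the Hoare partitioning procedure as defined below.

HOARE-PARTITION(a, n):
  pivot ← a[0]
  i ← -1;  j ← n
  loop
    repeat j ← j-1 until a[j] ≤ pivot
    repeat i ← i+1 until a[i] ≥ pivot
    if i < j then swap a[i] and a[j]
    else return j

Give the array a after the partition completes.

pivot=7
j stops at 10 (6), i stops at 0 (7); swap ⇒ [6,7,6,7,7,8,6,7,8,7,7]
j stops at 9 (7), i stops at 1 (7); swap ⇒ [6,7,6,7,7,8,6,7,8,7,7]
j stops at 7 (7), i stops at 3 (7); swap ⇒ [6,7,6,7,7,8,6,7,8,7,7]
j stops at 6 (6), i stops at 4 (7); swap ⇒ [6,7,6,7,6,8,7,7,8,7,7]
j stops at 4, i stops at 5; i≥j ⇒ return 4. a=[6,7,6,7,6,8,7,7,8,7,7]

[6,7,6,7,6,8,7,7,8,7,7]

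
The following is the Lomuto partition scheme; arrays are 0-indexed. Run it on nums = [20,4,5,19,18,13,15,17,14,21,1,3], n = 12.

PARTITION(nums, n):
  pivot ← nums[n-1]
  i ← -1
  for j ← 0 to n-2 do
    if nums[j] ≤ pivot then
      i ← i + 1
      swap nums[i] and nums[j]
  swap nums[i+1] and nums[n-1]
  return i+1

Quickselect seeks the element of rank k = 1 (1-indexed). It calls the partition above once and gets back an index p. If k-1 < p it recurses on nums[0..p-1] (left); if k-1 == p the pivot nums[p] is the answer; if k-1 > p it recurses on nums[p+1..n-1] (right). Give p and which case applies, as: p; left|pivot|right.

1; left

pivot = nums[11] = 3; i = -1
j=0: nums[0]=20 > 3 → no swap
j=1: nums[1]=4 > 3 → no swap
j=2: nums[2]=5 > 3 → no swap
j=3: nums[3]=19 > 3 → no swap
j=4: nums[4]=18 > 3 → no swap
j=5: nums[5]=13 > 3 → no swap
j=6: nums[6]=15 > 3 → no swap
j=7: nums[7]=17 > 3 → no swap
j=8: nums[8]=14 > 3 → no swap
j=9: nums[9]=21 > 3 → no swap
j=10: nums[10]=1 ≤ 3 → i=0, swap nums[0],nums[10] → [1,4,5,19,18,13,15,17,14,21,20,3]
final swap nums[1],nums[11] → [1,3,5,19,18,13,15,17,14,21,20,4]; return 1
p = 1; k-1 = 0 < 1 ⇒ left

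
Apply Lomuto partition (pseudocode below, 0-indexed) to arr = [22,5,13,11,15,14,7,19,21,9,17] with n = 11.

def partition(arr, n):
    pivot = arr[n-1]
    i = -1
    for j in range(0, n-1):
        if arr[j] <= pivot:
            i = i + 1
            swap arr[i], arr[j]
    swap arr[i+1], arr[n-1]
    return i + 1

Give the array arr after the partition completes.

[5,13,11,15,14,7,9,17,21,22,19]

pivot=17, i=-1
j=0: 22>17, skip
j=1: 5≤17, i=0, swap(0,1) ⇒ [5,22,13,11,15,14,7,19,21,9,17]
j=2: 13≤17, i=1, swap(1,2) ⇒ [5,13,22,11,15,14,7,19,21,9,17]
j=3: 11≤17, i=2, swap(2,3) ⇒ [5,13,11,22,15,14,7,19,21,9,17]
j=4: 15≤17, i=3, swap(3,4) ⇒ [5,13,11,15,22,14,7,19,21,9,17]
j=5: 14≤17, i=4, swap(4,5) ⇒ [5,13,11,15,14,22,7,19,21,9,17]
j=6: 7≤17, i=5, swap(5,6) ⇒ [5,13,11,15,14,7,22,19,21,9,17]
j=7: 19>17, skip
j=8: 21>17, skip
j=9: 9≤17, i=6, swap(6,9) ⇒ [5,13,11,15,14,7,9,19,21,22,17]
swap(7,10) ⇒ [5,13,11,15,14,7,9,17,21,22,19]; return 7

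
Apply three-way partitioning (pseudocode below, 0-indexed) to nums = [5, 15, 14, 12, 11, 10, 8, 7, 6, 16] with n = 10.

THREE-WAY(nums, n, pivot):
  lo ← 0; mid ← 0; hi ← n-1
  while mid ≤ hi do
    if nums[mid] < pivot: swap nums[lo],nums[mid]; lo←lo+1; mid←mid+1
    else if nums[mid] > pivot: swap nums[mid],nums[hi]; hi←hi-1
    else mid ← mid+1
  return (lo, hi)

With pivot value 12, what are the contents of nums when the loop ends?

[5, 6, 7, 11, 10, 8, 12, 14, 16, 15]

pivot = 12; lo=0, mid=0, hi=9
nums[mid]=5<12: swap nums[0],nums[0]; lo=1,mid=1 → [5, 15, 14, 12, 11, 10, 8, 7, 6, 16]
nums[mid]=15>12: swap nums[1],nums[9]; hi=8 → [5, 16, 14, 12, 11, 10, 8, 7, 6, 15]
nums[mid]=16>12: swap nums[1],nums[8]; hi=7 → [5, 6, 14, 12, 11, 10, 8, 7, 16, 15]
nums[mid]=6<12: swap nums[1],nums[1]; lo=2,mid=2 → [5, 6, 14, 12, 11, 10, 8, 7, 16, 15]
nums[mid]=14>12: swap nums[2],nums[7]; hi=6 → [5, 6, 7, 12, 11, 10, 8, 14, 16, 15]
nums[mid]=7<12: swap nums[2],nums[2]; lo=3,mid=3 → [5, 6, 7, 12, 11, 10, 8, 14, 16, 15]
nums[mid]=12=12: mid=4
nums[mid]=11<12: swap nums[3],nums[4]; lo=4,mid=5 → [5, 6, 7, 11, 12, 10, 8, 14, 16, 15]
nums[mid]=10<12: swap nums[4],nums[5]; lo=5,mid=6 → [5, 6, 7, 11, 10, 12, 8, 14, 16, 15]
nums[mid]=8<12: swap nums[5],nums[6]; lo=6,mid=7 → [5, 6, 7, 11, 10, 8, 12, 14, 16, 15]
end: lo=6, hi=6; nums = [5, 6, 7, 11, 10, 8, 12, 14, 16, 15]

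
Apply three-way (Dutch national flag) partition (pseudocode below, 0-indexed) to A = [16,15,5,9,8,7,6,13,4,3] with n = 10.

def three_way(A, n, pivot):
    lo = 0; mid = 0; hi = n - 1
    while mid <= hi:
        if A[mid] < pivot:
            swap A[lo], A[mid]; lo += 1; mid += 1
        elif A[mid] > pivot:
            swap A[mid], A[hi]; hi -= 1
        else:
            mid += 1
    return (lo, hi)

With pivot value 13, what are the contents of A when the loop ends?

lo=0 mid=0 hi=9
16>13: swap(0,9), hi=8 ⇒ [3,15,5,9,8,7,6,13,4,16]
3<13: swap(0,0), lo=1 mid=1 ⇒ [3,15,5,9,8,7,6,13,4,16]
15>13: swap(1,8), hi=7 ⇒ [3,4,5,9,8,7,6,13,15,16]
4<13: swap(1,1), lo=2 mid=2 ⇒ [3,4,5,9,8,7,6,13,15,16]
5<13: swap(2,2), lo=3 mid=3 ⇒ [3,4,5,9,8,7,6,13,15,16]
9<13: swap(3,3), lo=4 mid=4 ⇒ [3,4,5,9,8,7,6,13,15,16]
8<13: swap(4,4), lo=5 mid=5 ⇒ [3,4,5,9,8,7,6,13,15,16]
7<13: swap(5,5), lo=6 mid=6 ⇒ [3,4,5,9,8,7,6,13,15,16]
6<13: swap(6,6), lo=7 mid=7 ⇒ [3,4,5,9,8,7,6,13,15,16]
13=13: mid=8
done. lo=7 hi=7; A=[3,4,5,9,8,7,6,13,15,16]

[3,4,5,9,8,7,6,13,15,16]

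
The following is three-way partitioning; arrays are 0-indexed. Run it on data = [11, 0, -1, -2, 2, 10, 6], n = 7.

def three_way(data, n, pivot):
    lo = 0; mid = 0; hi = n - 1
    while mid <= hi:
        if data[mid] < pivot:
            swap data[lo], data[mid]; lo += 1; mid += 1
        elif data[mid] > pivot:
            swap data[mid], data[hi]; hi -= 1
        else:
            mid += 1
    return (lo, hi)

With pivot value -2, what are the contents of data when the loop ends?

pivot = -2; lo=0, mid=0, hi=6
data[mid]=11>-2: swap data[0],data[6]; hi=5 → [6, 0, -1, -2, 2, 10, 11]
data[mid]=6>-2: swap data[0],data[5]; hi=4 → [10, 0, -1, -2, 2, 6, 11]
data[mid]=10>-2: swap data[0],data[4]; hi=3 → [2, 0, -1, -2, 10, 6, 11]
data[mid]=2>-2: swap data[0],data[3]; hi=2 → [-2, 0, -1, 2, 10, 6, 11]
data[mid]=-2=-2: mid=1
data[mid]=0>-2: swap data[1],data[2]; hi=1 → [-2, -1, 0, 2, 10, 6, 11]
data[mid]=-1>-2: swap data[1],data[1]; hi=0 → [-2, -1, 0, 2, 10, 6, 11]
end: lo=0, hi=0; data = [-2, -1, 0, 2, 10, 6, 11]

[-2, -1, 0, 2, 10, 6, 11]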